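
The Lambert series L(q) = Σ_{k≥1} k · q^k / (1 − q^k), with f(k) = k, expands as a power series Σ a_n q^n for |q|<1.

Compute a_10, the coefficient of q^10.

[q^10] f(1)=1,f(2)=2,f(5)=5,f(10)=10 ⇒ 18

a_10 = 18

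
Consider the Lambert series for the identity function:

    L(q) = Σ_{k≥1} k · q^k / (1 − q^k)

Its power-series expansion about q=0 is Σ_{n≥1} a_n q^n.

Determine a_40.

a_40 = 90

n=40: 40·1 20·2 10·4 8·5 5·8 4·10 2·20 1·40  f→[40+20+10+8+5+4+2+1]=90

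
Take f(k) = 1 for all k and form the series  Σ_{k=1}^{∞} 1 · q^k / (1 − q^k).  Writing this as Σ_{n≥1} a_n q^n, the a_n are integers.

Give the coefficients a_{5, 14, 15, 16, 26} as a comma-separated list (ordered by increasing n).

[q^5] f(1)=1,f(5)=1 ⇒ 2
q^14  k|14↦f(k): 1:1 2:1 7:1 14:1  a_14=4
q^15  k|15↦f(k): 1:1 3:1 5:1 15:1  a_15=4
[q^16] f(1)=1,f(2)=1,f(4)=1,f(8)=1,f(16)=1 ⇒ 5
d|26:{26,13,2,1}  Σf=1+1+1+1=4

2, 4, 4, 5, 4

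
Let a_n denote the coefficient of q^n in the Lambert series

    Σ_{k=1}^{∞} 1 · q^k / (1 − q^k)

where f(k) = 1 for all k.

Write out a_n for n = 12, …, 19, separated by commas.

d|12:{1,2,3,4,6,12}  Σf=1+1+1+1+1+1=6
[q^13] f(1)=1,f(13)=1 ⇒ 2
q^14  k|14↦f(k): 14:1 7:1 2:1 1:1  a_14=4
[q^15] f(15)=1,f(5)=1,f(3)=1,f(1)=1 ⇒ 4
[q^16] f(1)=1,f(2)=1,f(4)=1,f(8)=1,f(16)=1 ⇒ 5
[q^17] f(17)=1,f(1)=1 ⇒ 2
n=18: 1·18 2·9 3·6 6·3 9·2 18·1  f→[1+1+1+1+1+1]=6
[q^19] f(1)=1,f(19)=1 ⇒ 2

6, 2, 4, 4, 5, 2, 6, 2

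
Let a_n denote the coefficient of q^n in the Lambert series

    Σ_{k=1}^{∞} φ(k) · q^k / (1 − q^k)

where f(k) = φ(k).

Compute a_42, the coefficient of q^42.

n=42: 1·42 2·21 3·14 6·7 7·6 14·3 21·2 42·1  φ→[1+1+2+2+6+6+12+12]=42

a_42 = 42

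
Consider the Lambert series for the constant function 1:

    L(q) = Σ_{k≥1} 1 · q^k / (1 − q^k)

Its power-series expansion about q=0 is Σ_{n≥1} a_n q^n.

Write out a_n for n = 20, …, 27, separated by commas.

6, 4, 4, 2, 8, 3, 4, 4

d|20:{1,2,4,5,10,20}  Σf=1+1+1+1+1+1=6
[q^21] f(21)=1,f(7)=1,f(3)=1,f(1)=1 ⇒ 4
[q^22] f(1)=1,f(2)=1,f(11)=1,f(22)=1 ⇒ 4
q^23  k|23↦f(k): 23:1 1:1  a_23=2
q^24  k|24↦f(k): 1:1 2:1 3:1 4:1 6:1 8:1 12:1 24:1  a_24=8
n=25: 25·1 5·5 1·25  f→[1+1+1]=3
d|26:{1,2,13,26}  Σf=1+1+1+1=4
[q^27] f(27)=1,f(9)=1,f(3)=1,f(1)=1 ⇒ 4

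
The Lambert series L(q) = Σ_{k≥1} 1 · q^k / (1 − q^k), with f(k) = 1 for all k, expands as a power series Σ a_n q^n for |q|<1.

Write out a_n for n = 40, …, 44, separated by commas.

8, 2, 8, 2, 6

n=40: 40·1 20·2 10·4 8·5 5·8 4·10 2·20 1·40  f→[1+1+1+1+1+1+1+1]=8
q^41  k|41↦f(k): 1:1 41:1  a_41=2
n=42: 42·1 21·2 14·3 7·6 6·7 3·14 2·21 1·42  f→[1+1+1+1+1+1+1+1]=8
n=43: 1·43 43·1  f→[1+1]=2
q^44  k|44↦f(k): 44:1 22:1 11:1 4:1 2:1 1:1  a_44=6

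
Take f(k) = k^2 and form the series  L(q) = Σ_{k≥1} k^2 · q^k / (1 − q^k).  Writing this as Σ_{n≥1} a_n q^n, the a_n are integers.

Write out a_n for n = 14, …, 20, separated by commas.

[q^14] f(14)=196,f(7)=49,f(2)=4,f(1)=1 ⇒ 250
n=15: 1·15 3·5 5·3 15·1  f→[1+9+25+225]=260
d|16:{1,2,4,8,16}  Σf=1+4+16+64+256=341
[q^17] f(1)=1,f(17)=289 ⇒ 290
[q^18] f(18)=324,f(9)=81,f(6)=36,f(3)=9,f(2)=4,f(1)=1 ⇒ 455
q^19  k|19↦f(k): 1:1 19:361  a_19=362
q^20  k|20↦f(k): 20:400 10:100 5:25 4:16 2:4 1:1  a_20=546

250, 260, 341, 290, 455, 362, 546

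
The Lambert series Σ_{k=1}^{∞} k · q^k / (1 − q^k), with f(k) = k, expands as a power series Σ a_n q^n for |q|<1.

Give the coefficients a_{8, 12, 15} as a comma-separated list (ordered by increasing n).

q^8  k|8↦f(k): 1:1 2:2 4:4 8:8  a_8=15
q^12  k|12↦f(k): 12:12 6:6 4:4 3:3 2:2 1:1  a_12=28
d|15:{1,3,5,15}  Σf=1+3+5+15=24

15, 28, 24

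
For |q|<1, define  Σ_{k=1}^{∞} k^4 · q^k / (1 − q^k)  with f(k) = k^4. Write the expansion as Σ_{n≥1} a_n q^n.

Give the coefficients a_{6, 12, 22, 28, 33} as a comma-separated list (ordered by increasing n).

1394, 22386, 248914, 655746, 1200644

q^6  k|6↦f(k): 1:1 2:16 3:81 6:1296  a_6=1394
n=12: 12·1 6·2 4·3 3·4 2·6 1·12  f→[20736+1296+256+81+16+1]=22386
d|22:{1,2,11,22}  Σf=1+16+14641+234256=248914
[q^28] f(28)=614656,f(14)=38416,f(7)=2401,f(4)=256,f(2)=16,f(1)=1 ⇒ 655746
q^33  k|33↦f(k): 33:1185921 11:14641 3:81 1:1  a_33=1200644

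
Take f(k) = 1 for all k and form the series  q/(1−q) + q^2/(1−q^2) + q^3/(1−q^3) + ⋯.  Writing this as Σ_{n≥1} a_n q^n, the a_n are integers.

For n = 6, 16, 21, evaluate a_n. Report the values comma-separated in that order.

n=6: 6·1 3·2 2·3 1·6  f→[1+1+1+1]=4
n=16: 16·1 8·2 4·4 2·8 1·16  f→[1+1+1+1+1]=5
q^21  k|21↦f(k): 1:1 3:1 7:1 21:1  a_21=4

4, 5, 4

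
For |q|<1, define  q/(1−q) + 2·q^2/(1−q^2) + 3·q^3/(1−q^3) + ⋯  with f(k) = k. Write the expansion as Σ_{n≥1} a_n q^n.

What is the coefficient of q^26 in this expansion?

a_26 = 42

d|26:{1,2,13,26}  Σf=1+2+13+26=42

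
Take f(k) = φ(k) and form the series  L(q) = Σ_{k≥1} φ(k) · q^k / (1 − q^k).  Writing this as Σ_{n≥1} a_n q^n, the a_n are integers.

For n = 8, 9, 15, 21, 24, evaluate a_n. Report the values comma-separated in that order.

d|8:{8,4,2,1}  Σφ=4+2+1+1=8
n=9: 1·9 3·3 9·1  φ→[1+2+6]=9
[q^15] φ(15)=8,φ(5)=4,φ(3)=2,φ(1)=1 ⇒ 15
[q^21] φ(21)=12,φ(7)=6,φ(3)=2,φ(1)=1 ⇒ 21
[q^24] φ(1)=1,φ(2)=1,φ(3)=2,φ(4)=2,φ(6)=2,φ(8)=4,φ(12)=4,φ(24)=8 ⇒ 24

8, 9, 15, 21, 24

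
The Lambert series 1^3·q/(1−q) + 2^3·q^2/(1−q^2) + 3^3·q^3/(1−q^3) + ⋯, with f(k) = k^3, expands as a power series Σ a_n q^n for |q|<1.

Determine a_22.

a_22 = 11988

d|22:{1,2,11,22}  Σf=1+8+1331+10648=11988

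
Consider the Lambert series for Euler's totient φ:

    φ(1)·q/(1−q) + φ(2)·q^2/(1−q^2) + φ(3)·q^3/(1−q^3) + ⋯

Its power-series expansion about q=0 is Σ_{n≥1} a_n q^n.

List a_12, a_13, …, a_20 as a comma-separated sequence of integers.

d|12:{1,2,3,4,6,12}  Σφ=1+1+2+2+2+4=12
d|13:{13,1}  Σφ=12+1=13
[q^14] φ(1)=1,φ(2)=1,φ(7)=6,φ(14)=6 ⇒ 14
q^15  k|15↦φ(k): 15:8 5:4 3:2 1:1  a_15=15
n=16: 16·1 8·2 4·4 2·8 1·16  φ→[8+4+2+1+1]=16
q^17  k|17↦φ(k): 17:16 1:1  a_17=17
d|18:{1,2,3,6,9,18}  Σφ=1+1+2+2+6+6=18
d|19:{19,1}  Σφ=18+1=19
[q^20] φ(20)=8,φ(10)=4,φ(5)=4,φ(4)=2,φ(2)=1,φ(1)=1 ⇒ 20

12, 13, 14, 15, 16, 17, 18, 19, 20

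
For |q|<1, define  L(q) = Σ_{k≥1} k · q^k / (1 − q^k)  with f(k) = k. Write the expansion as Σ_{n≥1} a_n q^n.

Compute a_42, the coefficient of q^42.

a_42 = 96

d|42:{1,2,3,6,7,14,21,42}  Σf=1+2+3+6+7+14+21+42=96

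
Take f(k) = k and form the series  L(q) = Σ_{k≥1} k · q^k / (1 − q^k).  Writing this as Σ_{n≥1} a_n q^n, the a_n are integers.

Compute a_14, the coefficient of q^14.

q^14  k|14↦f(k): 1:1 2:2 7:7 14:14  a_14=24

a_14 = 24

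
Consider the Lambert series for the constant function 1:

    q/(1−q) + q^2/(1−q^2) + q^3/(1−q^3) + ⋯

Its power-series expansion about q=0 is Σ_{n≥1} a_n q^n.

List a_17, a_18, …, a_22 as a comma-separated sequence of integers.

2, 6, 2, 6, 4, 4

[q^17] f(1)=1,f(17)=1 ⇒ 2
q^18  k|18↦f(k): 18:1 9:1 6:1 3:1 2:1 1:1  a_18=6
d|19:{1,19}  Σf=1+1=2
n=20: 20·1 10·2 5·4 4·5 2·10 1·20  f→[1+1+1+1+1+1]=6
d|21:{21,7,3,1}  Σf=1+1+1+1=4
n=22: 1·22 2·11 11·2 22·1  f→[1+1+1+1]=4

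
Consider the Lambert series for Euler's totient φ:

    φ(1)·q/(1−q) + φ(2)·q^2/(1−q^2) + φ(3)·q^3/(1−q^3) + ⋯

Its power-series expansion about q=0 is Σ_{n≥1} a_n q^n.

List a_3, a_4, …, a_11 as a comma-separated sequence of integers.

n=3: 3·1 1·3  φ→[2+1]=3
n=4: 1·4 2·2 4·1  φ→[1+1+2]=4
n=5: 1·5 5·1  φ→[1+4]=5
q^6  k|6↦φ(k): 6:2 3:2 2:1 1:1  a_6=6
n=7: 1·7 7·1  φ→[1+6]=7
[q^8] φ(8)=4,φ(4)=2,φ(2)=1,φ(1)=1 ⇒ 8
n=9: 1·9 3·3 9·1  φ→[1+2+6]=9
d|10:{10,5,2,1}  Σφ=4+4+1+1=10
[q^11] φ(1)=1,φ(11)=10 ⇒ 11

3, 4, 5, 6, 7, 8, 9, 10, 11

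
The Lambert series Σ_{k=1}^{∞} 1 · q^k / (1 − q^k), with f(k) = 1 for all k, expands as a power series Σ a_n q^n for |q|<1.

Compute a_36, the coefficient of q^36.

[q^36] f(36)=1,f(18)=1,f(12)=1,f(9)=1,f(6)=1,f(4)=1,f(3)=1,f(2)=1,f(1)=1 ⇒ 9

a_36 = 9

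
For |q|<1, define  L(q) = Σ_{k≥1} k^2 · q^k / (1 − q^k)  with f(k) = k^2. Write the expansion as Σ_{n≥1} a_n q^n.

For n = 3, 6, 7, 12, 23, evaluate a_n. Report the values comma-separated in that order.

q^3  k|3↦f(k): 1:1 3:9  a_3=10
q^6  k|6↦f(k): 1:1 2:4 3:9 6:36  a_6=50
q^7  k|7↦f(k): 7:49 1:1  a_7=50
n=12: 12·1 6·2 4·3 3·4 2·6 1·12  f→[144+36+16+9+4+1]=210
d|23:{23,1}  Σf=529+1=530

10, 50, 50, 210, 530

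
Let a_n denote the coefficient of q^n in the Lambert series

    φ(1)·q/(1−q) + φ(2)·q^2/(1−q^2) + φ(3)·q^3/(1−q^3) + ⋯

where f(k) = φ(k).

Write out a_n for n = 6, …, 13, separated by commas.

n=6: 6·1 3·2 2·3 1·6  φ→[2+2+1+1]=6
q^7  k|7↦φ(k): 7:6 1:1  a_7=7
[q^8] φ(8)=4,φ(4)=2,φ(2)=1,φ(1)=1 ⇒ 8
[q^9] φ(9)=6,φ(3)=2,φ(1)=1 ⇒ 9
n=10: 10·1 5·2 2·5 1·10  φ→[4+4+1+1]=10
d|11:{11,1}  Σφ=10+1=11
[q^12] φ(12)=4,φ(6)=2,φ(4)=2,φ(3)=2,φ(2)=1,φ(1)=1 ⇒ 12
d|13:{1,13}  Σφ=1+12=13

6, 7, 8, 9, 10, 11, 12, 13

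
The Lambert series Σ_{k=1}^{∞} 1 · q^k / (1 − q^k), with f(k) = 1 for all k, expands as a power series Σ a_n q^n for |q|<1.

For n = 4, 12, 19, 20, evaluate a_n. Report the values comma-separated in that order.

3, 6, 2, 6

d|4:{1,2,4}  Σf=1+1+1=3
d|12:{1,2,3,4,6,12}  Σf=1+1+1+1+1+1=6
n=19: 1·19 19·1  f→[1+1]=2
[q^20] f(1)=1,f(2)=1,f(4)=1,f(5)=1,f(10)=1,f(20)=1 ⇒ 6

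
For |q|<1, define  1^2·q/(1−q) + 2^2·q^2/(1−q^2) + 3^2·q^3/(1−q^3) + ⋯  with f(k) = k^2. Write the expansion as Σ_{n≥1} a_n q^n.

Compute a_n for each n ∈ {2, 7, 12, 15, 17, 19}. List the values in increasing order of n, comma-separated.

5, 50, 210, 260, 290, 362

q^2  k|2↦f(k): 2:4 1:1  a_2=5
[q^7] f(7)=49,f(1)=1 ⇒ 50
[q^12] f(12)=144,f(6)=36,f(4)=16,f(3)=9,f(2)=4,f(1)=1 ⇒ 210
d|15:{1,3,5,15}  Σf=1+9+25+225=260
d|17:{17,1}  Σf=289+1=290
q^19  k|19↦f(k): 1:1 19:361  a_19=362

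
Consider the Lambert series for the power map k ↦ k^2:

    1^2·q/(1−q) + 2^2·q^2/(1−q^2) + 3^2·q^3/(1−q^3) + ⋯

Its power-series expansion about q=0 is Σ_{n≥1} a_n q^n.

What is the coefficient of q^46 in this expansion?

q^46  k|46↦f(k): 1:1 2:4 23:529 46:2116  a_46=2650

a_46 = 2650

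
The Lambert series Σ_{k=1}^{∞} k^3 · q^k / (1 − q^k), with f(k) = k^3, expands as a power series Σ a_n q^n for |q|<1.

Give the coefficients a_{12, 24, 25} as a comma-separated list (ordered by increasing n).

n=12: 1·12 2·6 3·4 4·3 6·2 12·1  f→[1+8+27+64+216+1728]=2044
n=24: 24·1 12·2 8·3 6·4 4·6 3·8 2·12 1·24  f→[13824+1728+512+216+64+27+8+1]=16380
d|25:{1,5,25}  Σf=1+125+15625=15751

2044, 16380, 15751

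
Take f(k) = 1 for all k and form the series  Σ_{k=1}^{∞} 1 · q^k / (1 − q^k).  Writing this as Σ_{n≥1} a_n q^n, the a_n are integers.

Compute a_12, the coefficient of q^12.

a_12 = 6

n=12: 1·12 2·6 3·4 4·3 6·2 12·1  f→[1+1+1+1+1+1]=6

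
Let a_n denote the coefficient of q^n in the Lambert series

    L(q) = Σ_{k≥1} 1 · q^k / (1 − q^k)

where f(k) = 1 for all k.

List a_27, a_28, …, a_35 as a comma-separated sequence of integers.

q^27  k|27↦f(k): 1:1 3:1 9:1 27:1  a_27=4
d|28:{1,2,4,7,14,28}  Σf=1+1+1+1+1+1=6
n=29: 29·1 1·29  f→[1+1]=2
[q^30] f(1)=1,f(2)=1,f(3)=1,f(5)=1,f(6)=1,f(10)=1,f(15)=1,f(30)=1 ⇒ 8
[q^31] f(1)=1,f(31)=1 ⇒ 2
n=32: 32·1 16·2 8·4 4·8 2·16 1·32  f→[1+1+1+1+1+1]=6
n=33: 33·1 11·3 3·11 1·33  f→[1+1+1+1]=4
q^34  k|34↦f(k): 34:1 17:1 2:1 1:1  a_34=4
q^35  k|35↦f(k): 1:1 5:1 7:1 35:1  a_35=4

4, 6, 2, 8, 2, 6, 4, 4, 4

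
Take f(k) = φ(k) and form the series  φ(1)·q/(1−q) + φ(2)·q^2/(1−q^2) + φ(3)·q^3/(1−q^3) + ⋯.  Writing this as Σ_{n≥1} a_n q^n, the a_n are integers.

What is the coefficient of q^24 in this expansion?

q^24  k|24↦φ(k): 24:8 12:4 8:4 6:2 4:2 3:2 2:1 1:1  a_24=24

a_24 = 24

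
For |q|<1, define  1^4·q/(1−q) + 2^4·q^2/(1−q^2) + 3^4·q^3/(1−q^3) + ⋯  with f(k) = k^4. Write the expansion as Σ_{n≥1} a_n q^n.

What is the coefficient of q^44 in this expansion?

[q^44] f(1)=1,f(2)=16,f(4)=256,f(11)=14641,f(22)=234256,f(44)=3748096 ⇒ 3997266

a_44 = 3997266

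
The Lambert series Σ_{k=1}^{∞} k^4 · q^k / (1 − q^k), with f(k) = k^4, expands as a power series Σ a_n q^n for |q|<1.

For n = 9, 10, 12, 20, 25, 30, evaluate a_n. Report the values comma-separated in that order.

6643, 10642, 22386, 170898, 391251, 872644

[q^9] f(1)=1,f(3)=81,f(9)=6561 ⇒ 6643
d|10:{1,2,5,10}  Σf=1+16+625+10000=10642
q^12  k|12↦f(k): 1:1 2:16 3:81 4:256 6:1296 12:20736  a_12=22386
d|20:{20,10,5,4,2,1}  Σf=160000+10000+625+256+16+1=170898
[q^25] f(1)=1,f(5)=625,f(25)=390625 ⇒ 391251
q^30  k|30↦f(k): 1:1 2:16 3:81 5:625 6:1296 10:10000 15:50625 30:810000  a_30=872644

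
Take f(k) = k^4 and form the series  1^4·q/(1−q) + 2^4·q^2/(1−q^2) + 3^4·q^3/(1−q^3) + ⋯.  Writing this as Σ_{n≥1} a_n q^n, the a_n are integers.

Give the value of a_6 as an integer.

[q^6] f(6)=1296,f(3)=81,f(2)=16,f(1)=1 ⇒ 1394

a_6 = 1394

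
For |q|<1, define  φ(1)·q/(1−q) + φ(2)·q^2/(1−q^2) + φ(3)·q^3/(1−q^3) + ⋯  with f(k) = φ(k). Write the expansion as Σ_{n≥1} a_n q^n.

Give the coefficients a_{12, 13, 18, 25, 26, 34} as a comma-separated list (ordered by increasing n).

q^12  k|12↦φ(k): 1:1 2:1 3:2 4:2 6:2 12:4  a_12=12
d|13:{1,13}  Σφ=1+12=13
d|18:{18,9,6,3,2,1}  Σφ=6+6+2+2+1+1=18
n=25: 1·25 5·5 25·1  φ→[1+4+20]=25
[q^26] φ(1)=1,φ(2)=1,φ(13)=12,φ(26)=12 ⇒ 26
n=34: 34·1 17·2 2·17 1·34  φ→[16+16+1+1]=34

12, 13, 18, 25, 26, 34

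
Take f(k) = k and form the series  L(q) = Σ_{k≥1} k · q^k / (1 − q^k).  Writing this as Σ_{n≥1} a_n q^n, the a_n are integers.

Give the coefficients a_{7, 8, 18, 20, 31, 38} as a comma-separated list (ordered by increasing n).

8, 15, 39, 42, 32, 60

n=7: 7·1 1·7  f→[7+1]=8
[q^8] f(8)=8,f(4)=4,f(2)=2,f(1)=1 ⇒ 15
q^18  k|18↦f(k): 1:1 2:2 3:3 6:6 9:9 18:18  a_18=39
d|20:{20,10,5,4,2,1}  Σf=20+10+5+4+2+1=42
[q^31] f(31)=31,f(1)=1 ⇒ 32
d|38:{38,19,2,1}  Σf=38+19+2+1=60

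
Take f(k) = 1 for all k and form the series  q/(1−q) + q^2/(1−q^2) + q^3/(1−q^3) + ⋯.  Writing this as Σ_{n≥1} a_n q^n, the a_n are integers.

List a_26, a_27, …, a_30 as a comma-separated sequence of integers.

4, 4, 6, 2, 8

q^26  k|26↦f(k): 1:1 2:1 13:1 26:1  a_26=4
q^27  k|27↦f(k): 1:1 3:1 9:1 27:1  a_27=4
n=28: 28·1 14·2 7·4 4·7 2·14 1·28  f→[1+1+1+1+1+1]=6
d|29:{1,29}  Σf=1+1=2
d|30:{30,15,10,6,5,3,2,1}  Σf=1+1+1+1+1+1+1+1=8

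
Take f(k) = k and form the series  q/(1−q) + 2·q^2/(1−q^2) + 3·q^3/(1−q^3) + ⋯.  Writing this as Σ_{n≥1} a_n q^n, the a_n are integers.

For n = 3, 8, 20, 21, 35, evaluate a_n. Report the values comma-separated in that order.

4, 15, 42, 32, 48

d|3:{3,1}  Σf=3+1=4
q^8  k|8↦f(k): 8:8 4:4 2:2 1:1  a_8=15
d|20:{20,10,5,4,2,1}  Σf=20+10+5+4+2+1=42
[q^21] f(21)=21,f(7)=7,f(3)=3,f(1)=1 ⇒ 32
d|35:{35,7,5,1}  Σf=35+7+5+1=48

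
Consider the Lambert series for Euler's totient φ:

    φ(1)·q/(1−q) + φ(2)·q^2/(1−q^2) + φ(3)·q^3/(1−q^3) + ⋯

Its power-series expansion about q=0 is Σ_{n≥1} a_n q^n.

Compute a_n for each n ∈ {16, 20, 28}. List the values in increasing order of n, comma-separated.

d|16:{1,2,4,8,16}  Σφ=1+1+2+4+8=16
d|20:{20,10,5,4,2,1}  Σφ=8+4+4+2+1+1=20
d|28:{28,14,7,4,2,1}  Σφ=12+6+6+2+1+1=28

16, 20, 28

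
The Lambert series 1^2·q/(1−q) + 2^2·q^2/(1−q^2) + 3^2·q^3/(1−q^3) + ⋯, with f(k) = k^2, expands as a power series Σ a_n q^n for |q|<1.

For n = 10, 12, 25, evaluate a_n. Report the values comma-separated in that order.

130, 210, 651

[q^10] f(1)=1,f(2)=4,f(5)=25,f(10)=100 ⇒ 130
n=12: 1·12 2·6 3·4 4·3 6·2 12·1  f→[1+4+9+16+36+144]=210
q^25  k|25↦f(k): 25:625 5:25 1:1  a_25=651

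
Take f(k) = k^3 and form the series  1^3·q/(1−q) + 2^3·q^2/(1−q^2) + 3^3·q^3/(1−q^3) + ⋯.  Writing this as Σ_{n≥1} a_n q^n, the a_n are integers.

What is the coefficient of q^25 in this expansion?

d|25:{1,5,25}  Σf=1+125+15625=15751

a_25 = 15751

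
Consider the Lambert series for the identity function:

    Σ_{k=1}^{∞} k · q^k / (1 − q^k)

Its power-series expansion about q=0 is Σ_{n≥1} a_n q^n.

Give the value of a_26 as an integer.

a_26 = 42

[q^26] f(26)=26,f(13)=13,f(2)=2,f(1)=1 ⇒ 42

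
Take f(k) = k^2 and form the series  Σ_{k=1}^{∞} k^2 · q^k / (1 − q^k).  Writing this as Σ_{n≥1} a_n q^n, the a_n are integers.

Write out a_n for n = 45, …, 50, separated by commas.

2366, 2650, 2210, 3410, 2451, 3255

d|45:{45,15,9,5,3,1}  Σf=2025+225+81+25+9+1=2366
[q^46] f(46)=2116,f(23)=529,f(2)=4,f(1)=1 ⇒ 2650
[q^47] f(47)=2209,f(1)=1 ⇒ 2210
n=48: 1·48 2·24 3·16 4·12 6·8 8·6 12·4 16·3 24·2 48·1  f→[1+4+9+16+36+64+144+256+576+2304]=3410
q^49  k|49↦f(k): 1:1 7:49 49:2401  a_49=2451
[q^50] f(1)=1,f(2)=4,f(5)=25,f(10)=100,f(25)=625,f(50)=2500 ⇒ 3255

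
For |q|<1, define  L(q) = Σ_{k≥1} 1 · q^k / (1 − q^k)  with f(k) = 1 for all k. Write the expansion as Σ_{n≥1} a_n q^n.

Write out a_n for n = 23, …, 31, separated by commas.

q^23  k|23↦f(k): 23:1 1:1  a_23=2
d|24:{1,2,3,4,6,8,12,24}  Σf=1+1+1+1+1+1+1+1=8
[q^25] f(1)=1,f(5)=1,f(25)=1 ⇒ 3
q^26  k|26↦f(k): 26:1 13:1 2:1 1:1  a_26=4
[q^27] f(1)=1,f(3)=1,f(9)=1,f(27)=1 ⇒ 4
n=28: 1·28 2·14 4·7 7·4 14·2 28·1  f→[1+1+1+1+1+1]=6
n=29: 29·1 1·29  f→[1+1]=2
n=30: 1·30 2·15 3·10 5·6 6·5 10·3 15·2 30·1  f→[1+1+1+1+1+1+1+1]=8
[q^31] f(1)=1,f(31)=1 ⇒ 2

2, 8, 3, 4, 4, 6, 2, 8, 2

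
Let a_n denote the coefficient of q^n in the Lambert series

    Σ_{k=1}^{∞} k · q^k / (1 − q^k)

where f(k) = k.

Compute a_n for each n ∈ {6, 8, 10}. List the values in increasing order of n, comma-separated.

[q^6] f(6)=6,f(3)=3,f(2)=2,f(1)=1 ⇒ 12
n=8: 1·8 2·4 4·2 8·1  f→[1+2+4+8]=15
n=10: 10·1 5·2 2·5 1·10  f→[10+5+2+1]=18

12, 15, 18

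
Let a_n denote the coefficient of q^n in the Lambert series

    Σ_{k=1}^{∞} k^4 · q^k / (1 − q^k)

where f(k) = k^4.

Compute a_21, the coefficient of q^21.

a_21 = 196964

d|21:{1,3,7,21}  Σf=1+81+2401+194481=196964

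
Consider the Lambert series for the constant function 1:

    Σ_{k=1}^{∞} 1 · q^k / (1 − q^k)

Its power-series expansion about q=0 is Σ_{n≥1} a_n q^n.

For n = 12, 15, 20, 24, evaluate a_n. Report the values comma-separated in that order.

6, 4, 6, 8

[q^12] f(12)=1,f(6)=1,f(4)=1,f(3)=1,f(2)=1,f(1)=1 ⇒ 6
[q^15] f(1)=1,f(3)=1,f(5)=1,f(15)=1 ⇒ 4
[q^20] f(20)=1,f(10)=1,f(5)=1,f(4)=1,f(2)=1,f(1)=1 ⇒ 6
q^24  k|24↦f(k): 24:1 12:1 8:1 6:1 4:1 3:1 2:1 1:1  a_24=8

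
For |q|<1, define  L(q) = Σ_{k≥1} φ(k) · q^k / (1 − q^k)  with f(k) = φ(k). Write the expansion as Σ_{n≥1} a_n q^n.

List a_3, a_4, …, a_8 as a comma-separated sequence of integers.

[q^3] φ(3)=2,φ(1)=1 ⇒ 3
n=4: 4·1 2·2 1·4  φ→[2+1+1]=4
q^5  k|5↦φ(k): 5:4 1:1  a_5=5
d|6:{1,2,3,6}  Σφ=1+1+2+2=6
q^7  k|7↦φ(k): 1:1 7:6  a_7=7
d|8:{1,2,4,8}  Σφ=1+1+2+4=8

3, 4, 5, 6, 7, 8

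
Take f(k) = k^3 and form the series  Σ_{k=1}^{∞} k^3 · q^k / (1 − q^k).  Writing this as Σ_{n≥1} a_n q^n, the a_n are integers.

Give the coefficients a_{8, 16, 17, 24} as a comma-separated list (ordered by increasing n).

d|8:{1,2,4,8}  Σf=1+8+64+512=585
n=16: 1·16 2·8 4·4 8·2 16·1  f→[1+8+64+512+4096]=4681
d|17:{1,17}  Σf=1+4913=4914
[q^24] f(24)=13824,f(12)=1728,f(8)=512,f(6)=216,f(4)=64,f(3)=27,f(2)=8,f(1)=1 ⇒ 16380

585, 4681, 4914, 16380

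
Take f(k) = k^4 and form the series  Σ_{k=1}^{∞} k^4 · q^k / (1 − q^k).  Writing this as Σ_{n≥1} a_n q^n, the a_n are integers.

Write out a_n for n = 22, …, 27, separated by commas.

n=22: 1·22 2·11 11·2 22·1  f→[1+16+14641+234256]=248914
q^23  k|23↦f(k): 1:1 23:279841  a_23=279842
[q^24] f(24)=331776,f(12)=20736,f(8)=4096,f(6)=1296,f(4)=256,f(3)=81,f(2)=16,f(1)=1 ⇒ 358258
d|25:{1,5,25}  Σf=1+625+390625=391251
q^26  k|26↦f(k): 1:1 2:16 13:28561 26:456976  a_26=485554
q^27  k|27↦f(k): 27:531441 9:6561 3:81 1:1  a_27=538084

248914, 279842, 358258, 391251, 485554, 538084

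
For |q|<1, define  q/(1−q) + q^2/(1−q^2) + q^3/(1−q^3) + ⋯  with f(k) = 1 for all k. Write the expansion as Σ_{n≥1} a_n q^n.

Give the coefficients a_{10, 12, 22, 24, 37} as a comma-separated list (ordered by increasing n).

d|10:{10,5,2,1}  Σf=1+1+1+1=4
n=12: 1·12 2·6 3·4 4·3 6·2 12·1  f→[1+1+1+1+1+1]=6
[q^22] f(1)=1,f(2)=1,f(11)=1,f(22)=1 ⇒ 4
n=24: 24·1 12·2 8·3 6·4 4·6 3·8 2·12 1·24  f→[1+1+1+1+1+1+1+1]=8
d|37:{1,37}  Σf=1+1=2

4, 6, 4, 8, 2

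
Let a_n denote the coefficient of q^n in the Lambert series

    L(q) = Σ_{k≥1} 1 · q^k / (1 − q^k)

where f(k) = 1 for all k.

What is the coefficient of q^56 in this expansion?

a_56 = 8

q^56  k|56↦f(k): 56:1 28:1 14:1 8:1 7:1 4:1 2:1 1:1  a_56=8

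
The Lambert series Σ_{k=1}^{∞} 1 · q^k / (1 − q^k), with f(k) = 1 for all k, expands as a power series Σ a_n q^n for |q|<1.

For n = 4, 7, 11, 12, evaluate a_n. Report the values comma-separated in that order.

3, 2, 2, 6

d|4:{1,2,4}  Σf=1+1+1=3
[q^7] f(1)=1,f(7)=1 ⇒ 2
[q^11] f(1)=1,f(11)=1 ⇒ 2
[q^12] f(1)=1,f(2)=1,f(3)=1,f(4)=1,f(6)=1,f(12)=1 ⇒ 6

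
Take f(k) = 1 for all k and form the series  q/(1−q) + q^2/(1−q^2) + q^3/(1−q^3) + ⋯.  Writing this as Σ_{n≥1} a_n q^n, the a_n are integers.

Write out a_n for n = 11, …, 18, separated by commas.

2, 6, 2, 4, 4, 5, 2, 6

q^11  k|11↦f(k): 1:1 11:1  a_11=2
n=12: 12·1 6·2 4·3 3·4 2·6 1·12  f→[1+1+1+1+1+1]=6
q^13  k|13↦f(k): 13:1 1:1  a_13=2
q^14  k|14↦f(k): 14:1 7:1 2:1 1:1  a_14=4
n=15: 1·15 3·5 5·3 15·1  f→[1+1+1+1]=4
q^16  k|16↦f(k): 16:1 8:1 4:1 2:1 1:1  a_16=5
n=17: 17·1 1·17  f→[1+1]=2
[q^18] f(1)=1,f(2)=1,f(3)=1,f(6)=1,f(9)=1,f(18)=1 ⇒ 6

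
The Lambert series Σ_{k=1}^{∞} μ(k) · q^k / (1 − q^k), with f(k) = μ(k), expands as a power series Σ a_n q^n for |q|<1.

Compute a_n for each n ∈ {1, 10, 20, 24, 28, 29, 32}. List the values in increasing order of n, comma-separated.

1, 0, 0, 0, 0, 0, 0

q^1  k|1↦μ(k): 1:1  a_1=1
[q^10] μ(10)=1,μ(5)=-1,μ(2)=-1,μ(1)=1 ⇒ 0
n=20: 20·1 10·2 5·4 4·5 2·10 1·20  μ→[0+1+(-1)+0+(-1)+1]=0
d|24:{24,12,8,6,4,3,2,1}  Σμ=0+0+0+1+0+(-1)+(-1)+1=0
[q^28] μ(28)=0,μ(14)=1,μ(7)=-1,μ(4)=0,μ(2)=-1,μ(1)=1 ⇒ 0
d|29:{1,29}  Σμ=1+(-1)=0
q^32  k|32↦μ(k): 1:1 2:-1 4:0 8:0 16:0 32:0  a_32=0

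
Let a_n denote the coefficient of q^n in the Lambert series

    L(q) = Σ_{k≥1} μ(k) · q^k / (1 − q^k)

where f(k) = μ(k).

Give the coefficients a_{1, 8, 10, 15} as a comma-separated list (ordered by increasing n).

[q^1] μ(1)=1 ⇒ 1
[q^8] μ(1)=1,μ(2)=-1,μ(4)=0,μ(8)=0 ⇒ 0
[q^10] μ(10)=1,μ(5)=-1,μ(2)=-1,μ(1)=1 ⇒ 0
[q^15] μ(15)=1,μ(5)=-1,μ(3)=-1,μ(1)=1 ⇒ 0

1, 0, 0, 0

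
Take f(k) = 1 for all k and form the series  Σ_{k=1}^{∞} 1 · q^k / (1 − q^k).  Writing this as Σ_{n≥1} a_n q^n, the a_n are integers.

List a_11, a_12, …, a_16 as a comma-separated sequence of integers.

[q^11] f(1)=1,f(11)=1 ⇒ 2
[q^12] f(12)=1,f(6)=1,f(4)=1,f(3)=1,f(2)=1,f(1)=1 ⇒ 6
d|13:{1,13}  Σf=1+1=2
n=14: 14·1 7·2 2·7 1·14  f→[1+1+1+1]=4
[q^15] f(15)=1,f(5)=1,f(3)=1,f(1)=1 ⇒ 4
[q^16] f(16)=1,f(8)=1,f(4)=1,f(2)=1,f(1)=1 ⇒ 5

2, 6, 2, 4, 4, 5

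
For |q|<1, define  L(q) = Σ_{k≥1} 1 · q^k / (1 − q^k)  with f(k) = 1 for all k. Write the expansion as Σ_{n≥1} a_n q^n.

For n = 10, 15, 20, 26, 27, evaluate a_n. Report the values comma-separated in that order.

4, 4, 6, 4, 4

[q^10] f(10)=1,f(5)=1,f(2)=1,f(1)=1 ⇒ 4
n=15: 1·15 3·5 5·3 15·1  f→[1+1+1+1]=4
d|20:{1,2,4,5,10,20}  Σf=1+1+1+1+1+1=6
d|26:{26,13,2,1}  Σf=1+1+1+1=4
n=27: 27·1 9·3 3·9 1·27  f→[1+1+1+1]=4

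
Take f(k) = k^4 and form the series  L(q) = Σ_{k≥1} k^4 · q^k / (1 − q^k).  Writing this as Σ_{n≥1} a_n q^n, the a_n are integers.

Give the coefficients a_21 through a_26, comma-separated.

d|21:{1,3,7,21}  Σf=1+81+2401+194481=196964
q^22  k|22↦f(k): 22:234256 11:14641 2:16 1:1  a_22=248914
[q^23] f(23)=279841,f(1)=1 ⇒ 279842
q^24  k|24↦f(k): 24:331776 12:20736 8:4096 6:1296 4:256 3:81 2:16 1:1  a_24=358258
[q^25] f(25)=390625,f(5)=625,f(1)=1 ⇒ 391251
[q^26] f(1)=1,f(2)=16,f(13)=28561,f(26)=456976 ⇒ 485554

196964, 248914, 279842, 358258, 391251, 485554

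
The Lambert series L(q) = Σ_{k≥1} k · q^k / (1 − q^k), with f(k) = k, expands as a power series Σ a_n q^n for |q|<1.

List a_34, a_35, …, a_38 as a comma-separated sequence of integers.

54, 48, 91, 38, 60

d|34:{1,2,17,34}  Σf=1+2+17+34=54
d|35:{1,5,7,35}  Σf=1+5+7+35=48
d|36:{1,2,3,4,6,9,12,18,36}  Σf=1+2+3+4+6+9+12+18+36=91
n=37: 37·1 1·37  f→[37+1]=38
d|38:{1,2,19,38}  Σf=1+2+19+38=60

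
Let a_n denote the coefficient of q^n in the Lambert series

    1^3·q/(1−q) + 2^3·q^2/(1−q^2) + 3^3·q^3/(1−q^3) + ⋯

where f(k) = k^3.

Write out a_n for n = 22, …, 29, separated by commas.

11988, 12168, 16380, 15751, 19782, 20440, 25112, 24390

q^22  k|22↦f(k): 1:1 2:8 11:1331 22:10648  a_22=11988
[q^23] f(1)=1,f(23)=12167 ⇒ 12168
[q^24] f(24)=13824,f(12)=1728,f(8)=512,f(6)=216,f(4)=64,f(3)=27,f(2)=8,f(1)=1 ⇒ 16380
q^25  k|25↦f(k): 1:1 5:125 25:15625  a_25=15751
q^26  k|26↦f(k): 26:17576 13:2197 2:8 1:1  a_26=19782
[q^27] f(27)=19683,f(9)=729,f(3)=27,f(1)=1 ⇒ 20440
q^28  k|28↦f(k): 28:21952 14:2744 7:343 4:64 2:8 1:1  a_28=25112
[q^29] f(1)=1,f(29)=24389 ⇒ 24390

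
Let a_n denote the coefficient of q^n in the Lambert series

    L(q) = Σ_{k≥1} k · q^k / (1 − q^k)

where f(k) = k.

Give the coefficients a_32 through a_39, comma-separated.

[q^32] f(1)=1,f(2)=2,f(4)=4,f(8)=8,f(16)=16,f(32)=32 ⇒ 63
[q^33] f(1)=1,f(3)=3,f(11)=11,f(33)=33 ⇒ 48
[q^34] f(1)=1,f(2)=2,f(17)=17,f(34)=34 ⇒ 54
d|35:{35,7,5,1}  Σf=35+7+5+1=48
[q^36] f(36)=36,f(18)=18,f(12)=12,f(9)=9,f(6)=6,f(4)=4,f(3)=3,f(2)=2,f(1)=1 ⇒ 91
q^37  k|37↦f(k): 37:37 1:1  a_37=38
d|38:{38,19,2,1}  Σf=38+19+2+1=60
q^39  k|39↦f(k): 39:39 13:13 3:3 1:1  a_39=56

63, 48, 54, 48, 91, 38, 60, 56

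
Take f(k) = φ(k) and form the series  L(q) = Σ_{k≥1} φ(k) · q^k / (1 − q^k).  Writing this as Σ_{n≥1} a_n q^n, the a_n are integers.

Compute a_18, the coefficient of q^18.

q^18  k|18↦φ(k): 1:1 2:1 3:2 6:2 9:6 18:6  a_18=18

a_18 = 18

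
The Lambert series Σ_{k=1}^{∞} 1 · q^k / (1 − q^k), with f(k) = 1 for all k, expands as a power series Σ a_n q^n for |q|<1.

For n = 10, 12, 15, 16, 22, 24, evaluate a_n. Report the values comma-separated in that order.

4, 6, 4, 5, 4, 8

n=10: 1·10 2·5 5·2 10·1  f→[1+1+1+1]=4
[q^12] f(12)=1,f(6)=1,f(4)=1,f(3)=1,f(2)=1,f(1)=1 ⇒ 6
[q^15] f(15)=1,f(5)=1,f(3)=1,f(1)=1 ⇒ 4
[q^16] f(1)=1,f(2)=1,f(4)=1,f(8)=1,f(16)=1 ⇒ 5
q^22  k|22↦f(k): 22:1 11:1 2:1 1:1  a_22=4
[q^24] f(1)=1,f(2)=1,f(3)=1,f(4)=1,f(6)=1,f(8)=1,f(12)=1,f(24)=1 ⇒ 8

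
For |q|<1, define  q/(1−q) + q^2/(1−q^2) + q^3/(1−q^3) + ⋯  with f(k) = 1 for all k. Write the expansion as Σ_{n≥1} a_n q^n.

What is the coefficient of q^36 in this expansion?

a_36 = 9

[q^36] f(36)=1,f(18)=1,f(12)=1,f(9)=1,f(6)=1,f(4)=1,f(3)=1,f(2)=1,f(1)=1 ⇒ 9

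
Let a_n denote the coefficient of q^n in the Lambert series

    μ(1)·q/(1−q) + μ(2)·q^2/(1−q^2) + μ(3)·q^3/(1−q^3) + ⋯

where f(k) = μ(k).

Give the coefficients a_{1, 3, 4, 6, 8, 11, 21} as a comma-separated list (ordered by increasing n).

q^1  k|1↦μ(k): 1:1  a_1=1
q^3  k|3↦μ(k): 1:1 3:-1  a_3=0
d|4:{1,2,4}  Σμ=1+(-1)+0=0
q^6  k|6↦μ(k): 1:1 2:-1 3:-1 6:1  a_6=0
q^8  k|8↦μ(k): 8:0 4:0 2:-1 1:1  a_8=0
q^11  k|11↦μ(k): 11:-1 1:1  a_11=0
[q^21] μ(1)=1,μ(3)=-1,μ(7)=-1,μ(21)=1 ⇒ 0

1, 0, 0, 0, 0, 0, 0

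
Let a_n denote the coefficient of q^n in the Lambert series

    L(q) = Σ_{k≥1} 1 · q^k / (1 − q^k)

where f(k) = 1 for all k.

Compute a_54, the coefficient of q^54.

q^54  k|54↦f(k): 54:1 27:1 18:1 9:1 6:1 3:1 2:1 1:1  a_54=8

a_54 = 8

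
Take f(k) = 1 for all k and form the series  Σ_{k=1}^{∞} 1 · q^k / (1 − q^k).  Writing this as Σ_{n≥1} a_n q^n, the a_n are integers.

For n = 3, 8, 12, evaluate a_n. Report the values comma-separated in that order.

2, 4, 6

d|3:{1,3}  Σf=1+1=2
d|8:{1,2,4,8}  Σf=1+1+1+1=4
q^12  k|12↦f(k): 12:1 6:1 4:1 3:1 2:1 1:1  a_12=6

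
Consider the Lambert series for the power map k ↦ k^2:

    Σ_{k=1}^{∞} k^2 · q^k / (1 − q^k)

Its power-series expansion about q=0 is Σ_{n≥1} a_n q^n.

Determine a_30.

a_30 = 1300

[q^30] f(30)=900,f(15)=225,f(10)=100,f(6)=36,f(5)=25,f(3)=9,f(2)=4,f(1)=1 ⇒ 1300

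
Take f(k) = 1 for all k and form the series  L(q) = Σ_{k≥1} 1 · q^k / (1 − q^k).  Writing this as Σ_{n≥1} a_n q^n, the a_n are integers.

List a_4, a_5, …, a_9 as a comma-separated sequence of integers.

3, 2, 4, 2, 4, 3

[q^4] f(4)=1,f(2)=1,f(1)=1 ⇒ 3
[q^5] f(5)=1,f(1)=1 ⇒ 2
d|6:{1,2,3,6}  Σf=1+1+1+1=4
d|7:{1,7}  Σf=1+1=2
d|8:{1,2,4,8}  Σf=1+1+1+1=4
[q^9] f(9)=1,f(3)=1,f(1)=1 ⇒ 3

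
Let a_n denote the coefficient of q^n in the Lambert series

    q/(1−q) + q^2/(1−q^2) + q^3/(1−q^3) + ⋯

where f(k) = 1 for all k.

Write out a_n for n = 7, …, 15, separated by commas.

2, 4, 3, 4, 2, 6, 2, 4, 4

n=7: 7·1 1·7  f→[1+1]=2
n=8: 1·8 2·4 4·2 8·1  f→[1+1+1+1]=4
n=9: 1·9 3·3 9·1  f→[1+1+1]=3
d|10:{1,2,5,10}  Σf=1+1+1+1=4
q^11  k|11↦f(k): 11:1 1:1  a_11=2
q^12  k|12↦f(k): 1:1 2:1 3:1 4:1 6:1 12:1  a_12=6
[q^13] f(1)=1,f(13)=1 ⇒ 2
q^14  k|14↦f(k): 14:1 7:1 2:1 1:1  a_14=4
n=15: 1·15 3·5 5·3 15·1  f→[1+1+1+1]=4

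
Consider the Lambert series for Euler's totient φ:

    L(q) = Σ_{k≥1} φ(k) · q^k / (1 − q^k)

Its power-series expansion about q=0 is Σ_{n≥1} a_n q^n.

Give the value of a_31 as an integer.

[q^31] φ(1)=1,φ(31)=30 ⇒ 31

a_31 = 31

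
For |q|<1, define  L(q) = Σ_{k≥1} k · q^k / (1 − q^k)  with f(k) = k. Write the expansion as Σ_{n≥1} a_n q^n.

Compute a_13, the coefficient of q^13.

q^13  k|13↦f(k): 13:13 1:1  a_13=14

a_13 = 14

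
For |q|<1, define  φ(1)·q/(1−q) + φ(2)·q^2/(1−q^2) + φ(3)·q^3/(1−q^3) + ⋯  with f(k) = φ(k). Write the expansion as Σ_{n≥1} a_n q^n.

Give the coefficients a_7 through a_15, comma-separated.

[q^7] φ(7)=6,φ(1)=1 ⇒ 7
d|8:{1,2,4,8}  Σφ=1+1+2+4=8
[q^9] φ(1)=1,φ(3)=2,φ(9)=6 ⇒ 9
d|10:{10,5,2,1}  Σφ=4+4+1+1=10
q^11  k|11↦φ(k): 1:1 11:10  a_11=11
d|12:{1,2,3,4,6,12}  Σφ=1+1+2+2+2+4=12
n=13: 1·13 13·1  φ→[1+12]=13
q^14  k|14↦φ(k): 1:1 2:1 7:6 14:6  a_14=14
d|15:{1,3,5,15}  Σφ=1+2+4+8=15

7, 8, 9, 10, 11, 12, 13, 14, 15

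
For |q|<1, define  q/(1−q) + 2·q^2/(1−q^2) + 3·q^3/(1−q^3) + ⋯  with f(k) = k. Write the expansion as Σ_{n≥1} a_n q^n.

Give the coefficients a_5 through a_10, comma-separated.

6, 12, 8, 15, 13, 18

n=5: 5·1 1·5  f→[5+1]=6
q^6  k|6↦f(k): 1:1 2:2 3:3 6:6  a_6=12
[q^7] f(7)=7,f(1)=1 ⇒ 8
[q^8] f(1)=1,f(2)=2,f(4)=4,f(8)=8 ⇒ 15
q^9  k|9↦f(k): 1:1 3:3 9:9  a_9=13
d|10:{1,2,5,10}  Σf=1+2+5+10=18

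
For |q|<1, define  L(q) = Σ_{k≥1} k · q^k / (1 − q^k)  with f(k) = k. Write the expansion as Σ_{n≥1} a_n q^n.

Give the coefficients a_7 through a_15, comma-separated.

8, 15, 13, 18, 12, 28, 14, 24, 24

q^7  k|7↦f(k): 7:7 1:1  a_7=8
d|8:{8,4,2,1}  Σf=8+4+2+1=15
n=9: 1·9 3·3 9·1  f→[1+3+9]=13
[q^10] f(10)=10,f(5)=5,f(2)=2,f(1)=1 ⇒ 18
n=11: 11·1 1·11  f→[11+1]=12
n=12: 1·12 2·6 3·4 4·3 6·2 12·1  f→[1+2+3+4+6+12]=28
q^13  k|13↦f(k): 1:1 13:13  a_13=14
q^14  k|14↦f(k): 14:14 7:7 2:2 1:1  a_14=24
q^15  k|15↦f(k): 15:15 5:5 3:3 1:1  a_15=24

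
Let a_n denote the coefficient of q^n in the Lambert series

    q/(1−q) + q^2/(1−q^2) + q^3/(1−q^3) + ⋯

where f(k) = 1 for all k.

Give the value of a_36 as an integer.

a_36 = 9

[q^36] f(36)=1,f(18)=1,f(12)=1,f(9)=1,f(6)=1,f(4)=1,f(3)=1,f(2)=1,f(1)=1 ⇒ 9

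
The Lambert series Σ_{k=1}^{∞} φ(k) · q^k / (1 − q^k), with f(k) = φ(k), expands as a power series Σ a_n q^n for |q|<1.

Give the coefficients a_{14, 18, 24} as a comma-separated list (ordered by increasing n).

d|14:{1,2,7,14}  Σφ=1+1+6+6=14
n=18: 1·18 2·9 3·6 6·3 9·2 18·1  φ→[1+1+2+2+6+6]=18
n=24: 24·1 12·2 8·3 6·4 4·6 3·8 2·12 1·24  φ→[8+4+4+2+2+2+1+1]=24

14, 18, 24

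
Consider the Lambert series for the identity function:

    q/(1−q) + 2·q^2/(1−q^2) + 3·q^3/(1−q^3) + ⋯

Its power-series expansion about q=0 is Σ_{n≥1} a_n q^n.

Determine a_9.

a_9 = 13

d|9:{9,3,1}  Σf=9+3+1=13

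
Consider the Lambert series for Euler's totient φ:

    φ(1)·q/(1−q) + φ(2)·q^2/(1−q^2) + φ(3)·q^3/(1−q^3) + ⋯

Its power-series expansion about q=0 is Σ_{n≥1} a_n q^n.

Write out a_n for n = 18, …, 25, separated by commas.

[q^18] φ(1)=1,φ(2)=1,φ(3)=2,φ(6)=2,φ(9)=6,φ(18)=6 ⇒ 18
[q^19] φ(19)=18,φ(1)=1 ⇒ 19
n=20: 1·20 2·10 4·5 5·4 10·2 20·1  φ→[1+1+2+4+4+8]=20
n=21: 21·1 7·3 3·7 1·21  φ→[12+6+2+1]=21
q^22  k|22↦φ(k): 22:10 11:10 2:1 1:1  a_22=22
q^23  k|23↦φ(k): 23:22 1:1  a_23=23
d|24:{24,12,8,6,4,3,2,1}  Σφ=8+4+4+2+2+2+1+1=24
n=25: 25·1 5·5 1·25  φ→[20+4+1]=25

18, 19, 20, 21, 22, 23, 24, 25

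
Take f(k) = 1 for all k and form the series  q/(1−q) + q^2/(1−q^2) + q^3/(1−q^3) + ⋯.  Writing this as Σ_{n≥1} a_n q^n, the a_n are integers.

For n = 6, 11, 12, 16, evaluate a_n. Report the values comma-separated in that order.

4, 2, 6, 5

d|6:{6,3,2,1}  Σf=1+1+1+1=4
[q^11] f(11)=1,f(1)=1 ⇒ 2
[q^12] f(1)=1,f(2)=1,f(3)=1,f(4)=1,f(6)=1,f(12)=1 ⇒ 6
d|16:{1,2,4,8,16}  Σf=1+1+1+1+1=5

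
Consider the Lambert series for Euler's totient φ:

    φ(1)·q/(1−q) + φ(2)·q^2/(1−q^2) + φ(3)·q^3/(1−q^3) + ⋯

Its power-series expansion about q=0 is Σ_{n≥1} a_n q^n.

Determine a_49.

[q^49] φ(1)=1,φ(7)=6,φ(49)=42 ⇒ 49

a_49 = 49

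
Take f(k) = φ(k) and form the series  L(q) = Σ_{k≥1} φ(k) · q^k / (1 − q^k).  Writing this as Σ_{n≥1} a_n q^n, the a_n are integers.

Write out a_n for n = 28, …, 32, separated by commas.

q^28  k|28↦φ(k): 28:12 14:6 7:6 4:2 2:1 1:1  a_28=28
d|29:{1,29}  Σφ=1+28=29
[q^30] φ(30)=8,φ(15)=8,φ(10)=4,φ(6)=2,φ(5)=4,φ(3)=2,φ(2)=1,φ(1)=1 ⇒ 30
n=31: 31·1 1·31  φ→[30+1]=31
[q^32] φ(32)=16,φ(16)=8,φ(8)=4,φ(4)=2,φ(2)=1,φ(1)=1 ⇒ 32

28, 29, 30, 31, 32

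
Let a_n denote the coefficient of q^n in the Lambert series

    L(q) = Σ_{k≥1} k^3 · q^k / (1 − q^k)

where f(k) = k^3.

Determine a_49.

a_49 = 117993

q^49  k|49↦f(k): 49:117649 7:343 1:1  a_49=117993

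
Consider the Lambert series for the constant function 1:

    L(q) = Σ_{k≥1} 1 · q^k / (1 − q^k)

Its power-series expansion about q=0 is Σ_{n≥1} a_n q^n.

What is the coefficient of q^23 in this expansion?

a_23 = 2

[q^23] f(23)=1,f(1)=1 ⇒ 2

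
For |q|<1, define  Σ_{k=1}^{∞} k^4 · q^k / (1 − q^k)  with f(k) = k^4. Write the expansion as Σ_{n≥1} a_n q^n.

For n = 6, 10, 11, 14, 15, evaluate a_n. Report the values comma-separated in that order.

1394, 10642, 14642, 40834, 51332

d|6:{6,3,2,1}  Σf=1296+81+16+1=1394
n=10: 1·10 2·5 5·2 10·1  f→[1+16+625+10000]=10642
n=11: 11·1 1·11  f→[14641+1]=14642
[q^14] f(1)=1,f(2)=16,f(7)=2401,f(14)=38416 ⇒ 40834
q^15  k|15↦f(k): 1:1 3:81 5:625 15:50625  a_15=51332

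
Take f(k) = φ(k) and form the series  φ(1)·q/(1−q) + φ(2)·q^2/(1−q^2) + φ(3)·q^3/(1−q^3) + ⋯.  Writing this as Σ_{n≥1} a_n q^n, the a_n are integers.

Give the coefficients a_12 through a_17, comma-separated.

d|12:{1,2,3,4,6,12}  Σφ=1+1+2+2+2+4=12
[q^13] φ(1)=1,φ(13)=12 ⇒ 13
n=14: 14·1 7·2 2·7 1·14  φ→[6+6+1+1]=14
q^15  k|15↦φ(k): 15:8 5:4 3:2 1:1  a_15=15
q^16  k|16↦φ(k): 1:1 2:1 4:2 8:4 16:8  a_16=16
d|17:{1,17}  Σφ=1+16=17

12, 13, 14, 15, 16, 17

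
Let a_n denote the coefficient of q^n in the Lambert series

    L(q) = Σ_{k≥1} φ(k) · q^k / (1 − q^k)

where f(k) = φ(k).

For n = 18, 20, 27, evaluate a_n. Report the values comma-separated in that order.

d|18:{1,2,3,6,9,18}  Σφ=1+1+2+2+6+6=18
[q^20] φ(20)=8,φ(10)=4,φ(5)=4,φ(4)=2,φ(2)=1,φ(1)=1 ⇒ 20
q^27  k|27↦φ(k): 1:1 3:2 9:6 27:18  a_27=27

18, 20, 27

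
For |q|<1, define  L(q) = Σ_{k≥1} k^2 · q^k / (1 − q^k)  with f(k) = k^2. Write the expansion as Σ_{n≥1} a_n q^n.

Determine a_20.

a_20 = 546

q^20  k|20↦f(k): 1:1 2:4 4:16 5:25 10:100 20:400  a_20=546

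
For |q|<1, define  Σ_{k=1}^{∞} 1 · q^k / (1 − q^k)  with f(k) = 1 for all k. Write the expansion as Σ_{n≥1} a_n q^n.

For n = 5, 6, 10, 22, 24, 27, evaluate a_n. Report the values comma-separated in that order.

2, 4, 4, 4, 8, 4

n=5: 5·1 1·5  f→[1+1]=2
d|6:{1,2,3,6}  Σf=1+1+1+1=4
n=10: 10·1 5·2 2·5 1·10  f→[1+1+1+1]=4
n=22: 1·22 2·11 11·2 22·1  f→[1+1+1+1]=4
d|24:{24,12,8,6,4,3,2,1}  Σf=1+1+1+1+1+1+1+1=8
q^27  k|27↦f(k): 1:1 3:1 9:1 27:1  a_27=4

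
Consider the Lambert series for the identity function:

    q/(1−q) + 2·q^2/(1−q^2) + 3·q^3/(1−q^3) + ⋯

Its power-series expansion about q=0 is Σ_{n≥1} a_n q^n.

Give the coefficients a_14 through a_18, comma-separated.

q^14  k|14↦f(k): 14:14 7:7 2:2 1:1  a_14=24
[q^15] f(1)=1,f(3)=3,f(5)=5,f(15)=15 ⇒ 24
n=16: 16·1 8·2 4·4 2·8 1·16  f→[16+8+4+2+1]=31
[q^17] f(1)=1,f(17)=17 ⇒ 18
n=18: 18·1 9·2 6·3 3·6 2·9 1·18  f→[18+9+6+3+2+1]=39

24, 24, 31, 18, 39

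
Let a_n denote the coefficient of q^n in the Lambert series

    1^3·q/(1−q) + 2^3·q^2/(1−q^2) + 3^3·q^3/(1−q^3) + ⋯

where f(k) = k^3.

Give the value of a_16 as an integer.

n=16: 1·16 2·8 4·4 8·2 16·1  f→[1+8+64+512+4096]=4681

a_16 = 4681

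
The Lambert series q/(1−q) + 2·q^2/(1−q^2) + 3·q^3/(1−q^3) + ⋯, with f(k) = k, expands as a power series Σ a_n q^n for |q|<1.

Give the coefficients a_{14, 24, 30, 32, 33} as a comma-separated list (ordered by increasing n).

q^14  k|14↦f(k): 14:14 7:7 2:2 1:1  a_14=24
q^24  k|24↦f(k): 1:1 2:2 3:3 4:4 6:6 8:8 12:12 24:24  a_24=60
d|30:{30,15,10,6,5,3,2,1}  Σf=30+15+10+6+5+3+2+1=72
[q^32] f(1)=1,f(2)=2,f(4)=4,f(8)=8,f(16)=16,f(32)=32 ⇒ 63
q^33  k|33↦f(k): 1:1 3:3 11:11 33:33  a_33=48

24, 60, 72, 63, 48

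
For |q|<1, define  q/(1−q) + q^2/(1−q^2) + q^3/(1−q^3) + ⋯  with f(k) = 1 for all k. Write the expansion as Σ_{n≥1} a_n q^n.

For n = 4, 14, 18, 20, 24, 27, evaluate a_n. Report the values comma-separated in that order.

n=4: 1·4 2·2 4·1  f→[1+1+1]=3
[q^14] f(1)=1,f(2)=1,f(7)=1,f(14)=1 ⇒ 4
q^18  k|18↦f(k): 1:1 2:1 3:1 6:1 9:1 18:1  a_18=6
n=20: 1·20 2·10 4·5 5·4 10·2 20·1  f→[1+1+1+1+1+1]=6
d|24:{1,2,3,4,6,8,12,24}  Σf=1+1+1+1+1+1+1+1=8
q^27  k|27↦f(k): 27:1 9:1 3:1 1:1  a_27=4

3, 4, 6, 6, 8, 4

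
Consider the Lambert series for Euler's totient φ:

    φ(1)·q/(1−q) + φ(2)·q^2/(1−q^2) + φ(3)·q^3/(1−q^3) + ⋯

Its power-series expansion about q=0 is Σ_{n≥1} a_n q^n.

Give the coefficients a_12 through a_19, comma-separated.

[q^12] φ(1)=1,φ(2)=1,φ(3)=2,φ(4)=2,φ(6)=2,φ(12)=4 ⇒ 12
d|13:{13,1}  Σφ=12+1=13
[q^14] φ(14)=6,φ(7)=6,φ(2)=1,φ(1)=1 ⇒ 14
n=15: 15·1 5·3 3·5 1·15  φ→[8+4+2+1]=15
[q^16] φ(1)=1,φ(2)=1,φ(4)=2,φ(8)=4,φ(16)=8 ⇒ 16
q^17  k|17↦φ(k): 1:1 17:16  a_17=17
d|18:{1,2,3,6,9,18}  Σφ=1+1+2+2+6+6=18
d|19:{19,1}  Σφ=18+1=19

12, 13, 14, 15, 16, 17, 18, 19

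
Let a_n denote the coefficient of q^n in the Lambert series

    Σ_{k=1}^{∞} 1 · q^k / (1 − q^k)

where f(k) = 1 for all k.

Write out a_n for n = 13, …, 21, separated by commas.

2, 4, 4, 5, 2, 6, 2, 6, 4

q^13  k|13↦f(k): 13:1 1:1  a_13=2
n=14: 1·14 2·7 7·2 14·1  f→[1+1+1+1]=4
d|15:{15,5,3,1}  Σf=1+1+1+1=4
d|16:{1,2,4,8,16}  Σf=1+1+1+1+1=5
d|17:{1,17}  Σf=1+1=2
d|18:{1,2,3,6,9,18}  Σf=1+1+1+1+1+1=6
q^19  k|19↦f(k): 1:1 19:1  a_19=2
n=20: 20·1 10·2 5·4 4·5 2·10 1·20  f→[1+1+1+1+1+1]=6
q^21  k|21↦f(k): 21:1 7:1 3:1 1:1  a_21=4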